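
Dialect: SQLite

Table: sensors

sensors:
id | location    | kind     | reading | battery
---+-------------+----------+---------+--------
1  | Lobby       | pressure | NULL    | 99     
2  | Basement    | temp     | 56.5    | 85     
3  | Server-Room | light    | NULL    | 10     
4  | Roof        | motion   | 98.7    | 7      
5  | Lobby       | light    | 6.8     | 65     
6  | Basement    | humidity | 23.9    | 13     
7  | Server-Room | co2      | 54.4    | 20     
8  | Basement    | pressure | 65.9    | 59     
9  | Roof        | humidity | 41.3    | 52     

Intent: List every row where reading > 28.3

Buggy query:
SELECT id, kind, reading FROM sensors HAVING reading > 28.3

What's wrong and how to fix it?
Bug: This is a non-aggregate query (no GROUP BY, no aggregates), so in SQLite the HAVING clause is invalid here; a row-level condition belongs in WHERE

Fix: Replace HAVING with WHERE since the condition applies to individual rows

Corrected query:
SELECT id, kind, reading FROM sensors WHERE reading > 28.3

Result:
id | kind     | reading
---+----------+--------
2  | temp     | 56.5   
4  | motion   | 98.7   
7  | co2      | 54.4   
8  | pressure | 65.9   
9  | humidity | 41.3   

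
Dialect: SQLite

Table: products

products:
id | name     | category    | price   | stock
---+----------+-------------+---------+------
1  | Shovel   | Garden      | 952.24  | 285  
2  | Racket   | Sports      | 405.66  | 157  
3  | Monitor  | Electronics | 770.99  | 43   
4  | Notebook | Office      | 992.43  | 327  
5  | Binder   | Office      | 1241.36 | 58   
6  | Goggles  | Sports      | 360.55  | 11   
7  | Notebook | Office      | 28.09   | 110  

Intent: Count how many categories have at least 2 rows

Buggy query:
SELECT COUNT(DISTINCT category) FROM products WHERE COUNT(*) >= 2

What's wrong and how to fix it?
Bug: WHERE filters individual rows, not groups, so a group-level COUNT is invalid there

Fix: Group first with HAVING COUNT(*) >= 2, then COUNT the resulting groups

Corrected query:
SELECT COUNT(*) FROM (SELECT category FROM products GROUP BY category HAVING COUNT(*) >= 2)

Result:
COUNT(*)
--------
2       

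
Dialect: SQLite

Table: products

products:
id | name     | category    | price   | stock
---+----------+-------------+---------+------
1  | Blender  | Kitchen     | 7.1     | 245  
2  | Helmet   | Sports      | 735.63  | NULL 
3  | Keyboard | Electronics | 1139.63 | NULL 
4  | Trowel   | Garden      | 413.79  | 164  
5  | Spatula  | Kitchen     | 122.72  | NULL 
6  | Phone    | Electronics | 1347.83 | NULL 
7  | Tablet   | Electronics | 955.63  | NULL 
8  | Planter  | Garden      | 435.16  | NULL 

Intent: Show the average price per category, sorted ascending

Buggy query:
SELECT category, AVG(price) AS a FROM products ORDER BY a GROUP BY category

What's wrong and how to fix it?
Bug: ORDER BY appears before GROUP BY; SQL clause order requires GROUP BY first

Fix: Reorder: SELECT … FROM … GROUP BY … ORDER BY …

Corrected query:
SELECT category, AVG(price) AS a FROM products GROUP BY category ORDER BY a

Result:
category    | a          
------------+------------
Kitchen     | 64.91      
Garden      | 424.475    
Sports      | 735.63     
Electronics | 1147.696667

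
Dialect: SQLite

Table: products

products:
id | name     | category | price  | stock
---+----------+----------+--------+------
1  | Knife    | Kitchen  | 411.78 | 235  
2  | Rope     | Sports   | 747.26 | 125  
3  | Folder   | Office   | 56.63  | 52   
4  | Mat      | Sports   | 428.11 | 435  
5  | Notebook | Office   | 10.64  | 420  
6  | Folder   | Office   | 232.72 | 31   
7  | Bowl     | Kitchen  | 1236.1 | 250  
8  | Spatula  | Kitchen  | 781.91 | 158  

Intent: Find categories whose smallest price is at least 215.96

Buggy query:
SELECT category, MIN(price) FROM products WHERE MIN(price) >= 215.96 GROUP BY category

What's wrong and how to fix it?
Bug: MIN() in WHERE is a misuse of aggregate

Fix: Replace WHERE with HAVING after the GROUP BY

Corrected query:
SELECT category, MIN(price) FROM products GROUP BY category HAVING MIN(price) >= 215.96

Result:
category | MIN(price)
---------+-----------
Kitchen  | 411.78    
Sports   | 428.11    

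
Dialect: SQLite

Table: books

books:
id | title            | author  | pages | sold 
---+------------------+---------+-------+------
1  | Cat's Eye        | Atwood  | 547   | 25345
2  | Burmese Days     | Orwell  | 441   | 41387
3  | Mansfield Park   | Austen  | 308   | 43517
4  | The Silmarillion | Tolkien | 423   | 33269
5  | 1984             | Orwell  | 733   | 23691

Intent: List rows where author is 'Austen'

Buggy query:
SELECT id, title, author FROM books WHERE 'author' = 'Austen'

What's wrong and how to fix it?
Bug: Single quotes denote string literals in SQL; the column name is being compared as a constant string

Fix: Remove the quotes around the column name (or use double quotes for an identifier)

Corrected query:
SELECT id, title, author FROM books WHERE author = 'Austen'

Result:
id | title          | author
---+----------------+-------
3  | Mansfield Park | Austen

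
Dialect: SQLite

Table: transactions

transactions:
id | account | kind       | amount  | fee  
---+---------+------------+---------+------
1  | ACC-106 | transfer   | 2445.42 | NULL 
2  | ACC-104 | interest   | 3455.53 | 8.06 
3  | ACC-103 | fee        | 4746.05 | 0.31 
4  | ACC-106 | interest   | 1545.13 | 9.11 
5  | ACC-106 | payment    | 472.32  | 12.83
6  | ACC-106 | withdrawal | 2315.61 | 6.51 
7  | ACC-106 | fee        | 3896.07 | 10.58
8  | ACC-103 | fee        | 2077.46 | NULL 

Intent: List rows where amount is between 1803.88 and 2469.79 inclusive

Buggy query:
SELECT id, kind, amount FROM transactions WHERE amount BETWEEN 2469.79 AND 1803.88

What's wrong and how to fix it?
Bug: The bounds are reversed; BETWEEN a AND b requires a <= b to match anything

Fix: Swap the bounds so the smaller value comes first

Corrected query:
SELECT id, kind, amount FROM transactions WHERE amount BETWEEN 1803.88 AND 2469.79

Result:
id | kind       | amount 
---+------------+--------
1  | transfer   | 2445.42
6  | withdrawal | 2315.61
8  | fee        | 2077.46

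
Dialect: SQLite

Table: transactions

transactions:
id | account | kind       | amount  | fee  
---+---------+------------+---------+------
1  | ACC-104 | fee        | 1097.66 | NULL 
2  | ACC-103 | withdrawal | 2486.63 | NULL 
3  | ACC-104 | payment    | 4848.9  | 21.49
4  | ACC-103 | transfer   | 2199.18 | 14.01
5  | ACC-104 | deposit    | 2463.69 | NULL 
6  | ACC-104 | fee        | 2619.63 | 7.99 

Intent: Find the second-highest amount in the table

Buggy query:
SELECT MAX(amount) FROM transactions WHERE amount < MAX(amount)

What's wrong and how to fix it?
Bug: MAX(amount) on the right of the comparison is an aggregate-in-WHERE error

Fix: Compute the overall MAX in a subquery, then take MAX of rows below it

Corrected query:
SELECT MAX(amount) FROM transactions WHERE amount < (SELECT MAX(amount) FROM transactions)

Result:
MAX(amount)
-----------
2619.63    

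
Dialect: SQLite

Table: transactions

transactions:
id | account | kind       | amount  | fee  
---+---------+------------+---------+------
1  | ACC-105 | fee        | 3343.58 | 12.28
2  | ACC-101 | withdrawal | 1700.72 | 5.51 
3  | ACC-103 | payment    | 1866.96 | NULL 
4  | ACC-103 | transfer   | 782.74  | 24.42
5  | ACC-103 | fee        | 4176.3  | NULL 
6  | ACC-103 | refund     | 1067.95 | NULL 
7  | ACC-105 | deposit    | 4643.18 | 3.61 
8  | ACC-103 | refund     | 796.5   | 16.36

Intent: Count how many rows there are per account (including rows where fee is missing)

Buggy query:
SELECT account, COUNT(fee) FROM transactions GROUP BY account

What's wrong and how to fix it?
Bug: COUNT(column) counts non-NULL values only; rows with NULL fee aren't counted

Fix: Use COUNT(*) to count all rows regardless of NULL

Corrected query:
SELECT account, COUNT(*) FROM transactions GROUP BY account

Result:
account | COUNT(*)
--------+---------
ACC-101 | 1       
ACC-103 | 5       
ACC-105 | 2       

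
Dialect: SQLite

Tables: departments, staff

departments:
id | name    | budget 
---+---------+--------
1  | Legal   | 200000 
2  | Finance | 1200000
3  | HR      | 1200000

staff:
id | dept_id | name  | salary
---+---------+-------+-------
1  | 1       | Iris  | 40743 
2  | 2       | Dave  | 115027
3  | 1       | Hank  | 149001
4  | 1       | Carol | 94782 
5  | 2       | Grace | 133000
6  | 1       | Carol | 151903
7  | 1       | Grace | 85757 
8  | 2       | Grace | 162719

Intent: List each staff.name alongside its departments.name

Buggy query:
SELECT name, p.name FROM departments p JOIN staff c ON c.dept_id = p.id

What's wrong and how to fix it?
Bug: 'name' exists in both joined tables, so the database can't tell which one is meant

Fix: Qualify the column with its table alias (c.name)

Corrected query:
SELECT c.name, p.name FROM departments p JOIN staff c ON c.dept_id = p.id

Result:
name  | name   
------+--------
Iris  | Legal  
Dave  | Finance
Hank  | Legal  
Carol | Legal  
Grace | Finance
Carol | Legal  
Grace | Legal  
Grace | Finance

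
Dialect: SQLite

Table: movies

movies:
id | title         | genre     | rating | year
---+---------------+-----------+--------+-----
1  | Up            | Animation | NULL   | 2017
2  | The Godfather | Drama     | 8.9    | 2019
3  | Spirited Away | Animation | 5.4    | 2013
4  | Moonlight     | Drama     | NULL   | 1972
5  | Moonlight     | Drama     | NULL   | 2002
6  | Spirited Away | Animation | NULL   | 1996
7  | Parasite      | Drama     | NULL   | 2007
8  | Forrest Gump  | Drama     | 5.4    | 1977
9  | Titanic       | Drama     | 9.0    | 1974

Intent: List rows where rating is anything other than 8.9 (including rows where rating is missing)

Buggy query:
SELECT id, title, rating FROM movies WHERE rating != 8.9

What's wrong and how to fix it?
Bug: Inequality against NULL is unknown, not true; rows with NULL are dropped

Fix: Add an explicit OR rating IS NULL to include the missing-value rows

Corrected query:
SELECT id, title, rating FROM movies WHERE rating != 8.9 OR rating IS NULL

Result:
id | title         | rating
---+---------------+-------
1  | Up            | NULL  
3  | Spirited Away | 5.4   
4  | Moonlight     | NULL  
5  | Moonlight     | NULL  
6  | Spirited Away | NULL  
7  | Parasite      | NULL  
8  | Forrest Gump  | 5.4   
9  | Titanic       | 9     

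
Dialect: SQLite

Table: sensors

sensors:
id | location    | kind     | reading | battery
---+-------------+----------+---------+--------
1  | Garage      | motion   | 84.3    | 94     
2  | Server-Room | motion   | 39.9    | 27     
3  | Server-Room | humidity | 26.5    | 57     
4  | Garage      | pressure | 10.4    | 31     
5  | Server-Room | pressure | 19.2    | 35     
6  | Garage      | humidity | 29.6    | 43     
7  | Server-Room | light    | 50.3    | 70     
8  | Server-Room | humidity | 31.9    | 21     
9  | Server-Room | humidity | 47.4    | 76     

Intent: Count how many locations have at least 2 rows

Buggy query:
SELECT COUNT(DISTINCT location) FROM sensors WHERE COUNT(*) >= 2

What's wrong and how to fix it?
Bug: COUNT(*) cannot appear in WHERE; the per-group count doesn't exist yet

Fix: Group first with HAVING COUNT(*) >= 2, then COUNT the resulting groups

Corrected query:
SELECT COUNT(*) FROM (SELECT location FROM sensors GROUP BY location HAVING COUNT(*) >= 2)

Result:
COUNT(*)
--------
2       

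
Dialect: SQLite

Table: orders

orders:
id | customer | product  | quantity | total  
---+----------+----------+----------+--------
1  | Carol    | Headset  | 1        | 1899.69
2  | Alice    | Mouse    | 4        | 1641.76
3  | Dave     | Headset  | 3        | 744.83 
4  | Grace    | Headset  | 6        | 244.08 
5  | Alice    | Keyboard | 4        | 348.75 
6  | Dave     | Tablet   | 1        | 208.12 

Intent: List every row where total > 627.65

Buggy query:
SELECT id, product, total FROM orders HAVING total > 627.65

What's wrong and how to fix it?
Bug: HAVING filters the output of aggregation, but this query has no GROUP BY and no aggregate functions, so SQLite rejects it (HAVING clause on a non-aggregate query); the condition here is per row

Fix: Use WHERE for row-level filtering

Corrected query:
SELECT id, product, total FROM orders WHERE total > 627.65

Result:
id | product | total  
---+---------+--------
1  | Headset | 1899.69
2  | Mouse   | 1641.76
3  | Headset | 744.83 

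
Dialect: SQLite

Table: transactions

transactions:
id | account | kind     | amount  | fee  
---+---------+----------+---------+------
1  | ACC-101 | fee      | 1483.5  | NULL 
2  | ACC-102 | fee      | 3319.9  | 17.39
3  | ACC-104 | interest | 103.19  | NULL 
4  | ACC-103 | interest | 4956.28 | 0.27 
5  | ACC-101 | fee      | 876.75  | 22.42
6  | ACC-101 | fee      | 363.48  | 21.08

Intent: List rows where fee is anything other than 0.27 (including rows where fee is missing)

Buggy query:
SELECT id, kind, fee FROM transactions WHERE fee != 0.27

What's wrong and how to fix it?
Bug: 'fee != 0.27' is unknown when fee is NULL, so NULL rows are silently excluded

Fix: Handle NULL separately with IS NULL alongside the inequality

Corrected query:
SELECT id, kind, fee FROM transactions WHERE fee != 0.27 OR fee IS NULL

Result:
id | kind     | fee  
---+----------+------
1  | fee      | NULL 
2  | fee      | 17.39
3  | interest | NULL 
5  | fee      | 22.42
6  | fee      | 21.08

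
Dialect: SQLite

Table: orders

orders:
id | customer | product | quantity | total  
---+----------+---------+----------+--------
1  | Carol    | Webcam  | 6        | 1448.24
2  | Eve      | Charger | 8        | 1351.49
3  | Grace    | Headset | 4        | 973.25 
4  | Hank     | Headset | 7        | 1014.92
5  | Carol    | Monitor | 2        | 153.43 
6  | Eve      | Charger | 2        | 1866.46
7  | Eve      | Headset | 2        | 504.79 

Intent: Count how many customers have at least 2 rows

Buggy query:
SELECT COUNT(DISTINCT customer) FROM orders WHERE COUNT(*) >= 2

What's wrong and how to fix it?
Bug: COUNT(*) cannot appear in WHERE; the per-group count doesn't exist yet

Fix: Use a subquery that GROUPs and filters with HAVING, then count its rows

Corrected query:
SELECT COUNT(*) FROM (SELECT customer FROM orders GROUP BY customer HAVING COUNT(*) >= 2)

Result:
COUNT(*)
--------
2       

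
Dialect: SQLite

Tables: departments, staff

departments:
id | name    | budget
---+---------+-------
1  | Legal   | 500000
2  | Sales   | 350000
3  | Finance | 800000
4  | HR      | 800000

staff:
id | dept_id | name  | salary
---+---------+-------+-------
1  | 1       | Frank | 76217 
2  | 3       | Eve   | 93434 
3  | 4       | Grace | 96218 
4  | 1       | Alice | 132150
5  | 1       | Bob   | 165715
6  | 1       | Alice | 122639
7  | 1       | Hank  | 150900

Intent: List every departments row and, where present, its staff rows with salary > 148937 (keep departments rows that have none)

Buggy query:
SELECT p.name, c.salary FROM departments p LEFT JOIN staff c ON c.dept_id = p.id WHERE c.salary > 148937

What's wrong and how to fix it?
Bug: A WHERE condition on the right-hand table after LEFT JOIN drops unmatched parents

Fix: Move the right-table condition into the ON clause so unmatched parents are kept

Corrected query:
SELECT p.name, c.salary FROM departments p LEFT JOIN staff c ON c.dept_id = p.id AND c.salary > 148937

Result:
name    | salary
--------+-------
Legal   | 150900
Legal   | 165715
Sales   | NULL  
Finance | NULL  
HR      | NULL  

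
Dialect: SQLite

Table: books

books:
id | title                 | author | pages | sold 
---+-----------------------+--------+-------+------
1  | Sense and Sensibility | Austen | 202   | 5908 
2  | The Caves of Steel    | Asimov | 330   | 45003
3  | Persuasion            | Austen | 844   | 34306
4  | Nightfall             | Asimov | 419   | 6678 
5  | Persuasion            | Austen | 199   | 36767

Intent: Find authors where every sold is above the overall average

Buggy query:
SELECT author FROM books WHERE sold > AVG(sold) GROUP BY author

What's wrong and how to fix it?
Bug: WHERE evaluates per row before aggregation, so AVG() is unavailable

Fix: Compute the overall average in a scalar subquery and compare each group's MIN against it in HAVING

Corrected query:
SELECT author FROM books GROUP BY author HAVING MIN(sold) > (SELECT AVG(sold) FROM books)

Result:
(no rows)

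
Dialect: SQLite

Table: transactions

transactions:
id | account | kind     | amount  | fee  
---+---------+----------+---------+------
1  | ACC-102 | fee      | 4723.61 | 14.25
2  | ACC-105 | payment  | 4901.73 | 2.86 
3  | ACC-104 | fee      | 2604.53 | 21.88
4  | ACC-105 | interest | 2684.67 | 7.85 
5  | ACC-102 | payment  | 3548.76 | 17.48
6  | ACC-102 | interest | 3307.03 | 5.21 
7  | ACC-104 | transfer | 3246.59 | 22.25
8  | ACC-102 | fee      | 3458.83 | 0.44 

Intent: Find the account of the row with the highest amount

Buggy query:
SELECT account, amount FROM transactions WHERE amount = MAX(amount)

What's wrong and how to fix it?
Bug: MAX(amount) is an aggregate and cannot be used directly in WHERE

Fix: Wrap MAX in a scalar subquery so WHERE compares against a single value

Corrected query:
SELECT account, amount FROM transactions WHERE amount = (SELECT MAX(amount) FROM transactions)

Result:
account | amount 
--------+--------
ACC-105 | 4901.73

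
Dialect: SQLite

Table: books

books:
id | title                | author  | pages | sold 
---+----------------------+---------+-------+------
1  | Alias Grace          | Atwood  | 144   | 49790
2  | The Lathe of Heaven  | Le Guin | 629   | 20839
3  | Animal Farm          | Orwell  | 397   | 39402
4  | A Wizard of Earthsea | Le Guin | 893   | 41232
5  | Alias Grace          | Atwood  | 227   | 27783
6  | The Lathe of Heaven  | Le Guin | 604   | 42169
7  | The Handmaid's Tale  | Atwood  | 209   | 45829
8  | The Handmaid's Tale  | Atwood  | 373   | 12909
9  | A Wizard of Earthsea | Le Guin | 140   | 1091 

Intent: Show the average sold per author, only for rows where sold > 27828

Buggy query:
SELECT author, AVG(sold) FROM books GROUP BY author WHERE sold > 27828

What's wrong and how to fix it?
Bug: Row-level WHERE must come before GROUP BY in the clause order

Fix: Move the WHERE clause before GROUP BY

Corrected query:
SELECT author, AVG(sold) FROM books WHERE sold > 27828 GROUP BY author

Result:
author  | AVG(sold)
--------+----------
Atwood  | 47809.5  
Le Guin | 41700.5  
Orwell  | 39402    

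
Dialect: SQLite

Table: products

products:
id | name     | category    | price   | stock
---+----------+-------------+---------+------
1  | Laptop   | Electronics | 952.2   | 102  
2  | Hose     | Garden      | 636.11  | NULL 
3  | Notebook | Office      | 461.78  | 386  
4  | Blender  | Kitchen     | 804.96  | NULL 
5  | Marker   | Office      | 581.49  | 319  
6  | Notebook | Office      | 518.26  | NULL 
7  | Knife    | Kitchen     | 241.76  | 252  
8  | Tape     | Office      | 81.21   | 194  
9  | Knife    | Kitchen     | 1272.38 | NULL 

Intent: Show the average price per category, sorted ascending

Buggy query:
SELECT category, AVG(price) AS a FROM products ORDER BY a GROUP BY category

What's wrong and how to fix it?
Bug: GROUP BY must precede ORDER BY

Fix: Reorder: SELECT … FROM … GROUP BY … ORDER BY …

Corrected query:
SELECT category, AVG(price) AS a FROM products GROUP BY category ORDER BY a

Result:
category    | a         
------------+-----------
Office      | 410.685   
Garden      | 636.11    
Kitchen     | 773.033333
Electronics | 952.2     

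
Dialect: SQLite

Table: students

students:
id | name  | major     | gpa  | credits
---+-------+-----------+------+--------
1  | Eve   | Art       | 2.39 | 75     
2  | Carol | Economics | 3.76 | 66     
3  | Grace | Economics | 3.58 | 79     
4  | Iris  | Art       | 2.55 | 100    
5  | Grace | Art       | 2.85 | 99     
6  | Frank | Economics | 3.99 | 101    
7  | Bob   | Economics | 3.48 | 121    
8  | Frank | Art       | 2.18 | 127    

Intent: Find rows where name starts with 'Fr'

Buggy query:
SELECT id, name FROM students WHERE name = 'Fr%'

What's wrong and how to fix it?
Bug: '=' compares the literal string including the % character; pattern matching needs LIKE

Fix: Use LIKE for wildcard pattern matching

Corrected query:
SELECT id, name FROM students WHERE name LIKE 'Fr%'

Result:
id | name 
---+------
6  | Frank
8  | Frank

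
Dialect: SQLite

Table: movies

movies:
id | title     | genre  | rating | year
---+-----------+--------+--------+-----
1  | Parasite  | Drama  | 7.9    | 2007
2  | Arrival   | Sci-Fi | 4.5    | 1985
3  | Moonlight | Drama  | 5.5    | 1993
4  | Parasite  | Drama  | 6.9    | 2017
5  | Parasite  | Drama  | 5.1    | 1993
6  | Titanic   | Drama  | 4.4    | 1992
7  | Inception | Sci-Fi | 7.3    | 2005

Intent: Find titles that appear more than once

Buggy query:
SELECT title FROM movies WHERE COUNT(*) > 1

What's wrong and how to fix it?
Bug: COUNT(*) is an aggregate and cannot be used in WHERE

Fix: Group first, then use HAVING for the count condition

Corrected query:
SELECT title FROM movies GROUP BY title HAVING COUNT(*) > 1

Result:
title   
--------
Parasite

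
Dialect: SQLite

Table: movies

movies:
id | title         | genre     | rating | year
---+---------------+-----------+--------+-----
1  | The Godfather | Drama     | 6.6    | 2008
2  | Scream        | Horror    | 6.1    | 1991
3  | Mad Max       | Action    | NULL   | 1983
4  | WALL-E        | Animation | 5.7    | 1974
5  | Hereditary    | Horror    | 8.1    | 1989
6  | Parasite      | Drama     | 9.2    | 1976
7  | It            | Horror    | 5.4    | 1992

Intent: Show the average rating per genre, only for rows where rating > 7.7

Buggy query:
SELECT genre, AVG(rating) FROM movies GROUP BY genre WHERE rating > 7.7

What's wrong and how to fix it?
Bug: Row-level WHERE must come before GROUP BY in the clause order

Fix: Place WHERE between FROM and GROUP BY

Corrected query:
SELECT genre, AVG(rating) FROM movies WHERE rating > 7.7 GROUP BY genre

Result:
genre  | AVG(rating)
-------+------------
Drama  | 9.2        
Horror | 8.1        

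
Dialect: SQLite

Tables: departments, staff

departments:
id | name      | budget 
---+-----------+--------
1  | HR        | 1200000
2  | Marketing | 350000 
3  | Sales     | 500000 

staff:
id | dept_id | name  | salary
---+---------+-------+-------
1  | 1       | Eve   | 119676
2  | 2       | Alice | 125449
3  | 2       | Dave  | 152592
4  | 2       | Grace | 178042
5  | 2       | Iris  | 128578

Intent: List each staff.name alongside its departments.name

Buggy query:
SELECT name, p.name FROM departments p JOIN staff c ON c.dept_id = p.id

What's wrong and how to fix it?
Bug: 'name' exists in both joined tables, so the database can't tell which one is meant

Fix: Qualify the column with its table alias (c.name)

Corrected query:
SELECT c.name, p.name FROM departments p JOIN staff c ON c.dept_id = p.id

Result:
name  | name     
------+----------
Eve   | HR       
Alice | Marketing
Dave  | Marketing
Grace | Marketing
Iris  | Marketing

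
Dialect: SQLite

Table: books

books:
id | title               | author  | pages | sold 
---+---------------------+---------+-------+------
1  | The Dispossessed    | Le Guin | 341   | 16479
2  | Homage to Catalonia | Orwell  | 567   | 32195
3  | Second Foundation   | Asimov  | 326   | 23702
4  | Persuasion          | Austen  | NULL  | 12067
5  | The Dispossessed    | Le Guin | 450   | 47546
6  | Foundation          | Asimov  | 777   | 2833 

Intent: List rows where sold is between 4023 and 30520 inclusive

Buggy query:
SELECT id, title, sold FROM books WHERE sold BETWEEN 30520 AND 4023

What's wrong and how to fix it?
Bug: BETWEEN expects the lower bound first; with 30520 AND 4023 the range is empty

Fix: Swap the bounds so the smaller value comes first

Corrected query:
SELECT id, title, sold FROM books WHERE sold BETWEEN 4023 AND 30520

Result:
id | title             | sold 
---+-------------------+------
1  | The Dispossessed  | 16479
3  | Second Foundation | 23702
4  | Persuasion        | 12067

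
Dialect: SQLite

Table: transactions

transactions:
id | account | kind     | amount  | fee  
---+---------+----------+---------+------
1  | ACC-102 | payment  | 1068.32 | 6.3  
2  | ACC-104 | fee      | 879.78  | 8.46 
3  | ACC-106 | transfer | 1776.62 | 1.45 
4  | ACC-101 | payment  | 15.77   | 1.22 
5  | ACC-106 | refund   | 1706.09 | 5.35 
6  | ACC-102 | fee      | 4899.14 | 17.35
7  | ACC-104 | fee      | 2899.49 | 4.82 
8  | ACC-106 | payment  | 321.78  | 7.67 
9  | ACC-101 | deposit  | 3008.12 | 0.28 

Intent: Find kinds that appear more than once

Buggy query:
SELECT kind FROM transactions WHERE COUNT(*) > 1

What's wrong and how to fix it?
Bug: WHERE can't reference COUNT(*); aggregates are computed after WHERE

Fix: Group first, then use HAVING for the count condition

Corrected query:
SELECT kind FROM transactions GROUP BY kind HAVING COUNT(*) > 1

Result:
kind   
-------
fee    
payment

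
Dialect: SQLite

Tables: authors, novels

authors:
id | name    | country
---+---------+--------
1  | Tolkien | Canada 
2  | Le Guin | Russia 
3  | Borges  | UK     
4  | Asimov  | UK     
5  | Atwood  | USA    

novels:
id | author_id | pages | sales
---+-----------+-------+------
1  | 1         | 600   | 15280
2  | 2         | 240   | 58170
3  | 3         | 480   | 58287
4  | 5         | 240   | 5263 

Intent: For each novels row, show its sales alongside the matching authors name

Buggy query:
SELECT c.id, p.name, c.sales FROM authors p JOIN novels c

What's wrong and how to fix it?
Bug: Missing join condition: each novels row is matched to all authors rows instead of just its own

Fix: Add ON c.author_id = p.id to the JOIN

Corrected query:
SELECT c.id, p.name, c.sales FROM authors p JOIN novels c ON c.author_id = p.id

Result:
id | name    | sales
---+---------+------
1  | Tolkien | 15280
2  | Le Guin | 58170
3  | Borges  | 58287
4  | Atwood  | 5263 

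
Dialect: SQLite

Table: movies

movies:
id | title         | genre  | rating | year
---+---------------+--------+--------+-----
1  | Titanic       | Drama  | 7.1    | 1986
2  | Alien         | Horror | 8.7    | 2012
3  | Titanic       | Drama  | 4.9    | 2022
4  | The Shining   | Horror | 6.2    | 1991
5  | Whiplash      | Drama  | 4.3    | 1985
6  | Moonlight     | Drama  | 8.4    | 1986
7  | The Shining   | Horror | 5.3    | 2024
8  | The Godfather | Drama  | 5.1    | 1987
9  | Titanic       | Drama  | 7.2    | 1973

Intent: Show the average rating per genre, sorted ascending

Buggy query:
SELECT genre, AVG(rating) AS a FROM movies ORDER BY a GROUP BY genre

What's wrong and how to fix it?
Bug: ORDER BY appears before GROUP BY; SQL clause order requires GROUP BY first

Fix: Move ORDER BY to the end, after GROUP BY

Corrected query:
SELECT genre, AVG(rating) AS a FROM movies GROUP BY genre ORDER BY a

Result:
genre  | a       
-------+---------
Drama  | 6.166667
Horror | 6.733333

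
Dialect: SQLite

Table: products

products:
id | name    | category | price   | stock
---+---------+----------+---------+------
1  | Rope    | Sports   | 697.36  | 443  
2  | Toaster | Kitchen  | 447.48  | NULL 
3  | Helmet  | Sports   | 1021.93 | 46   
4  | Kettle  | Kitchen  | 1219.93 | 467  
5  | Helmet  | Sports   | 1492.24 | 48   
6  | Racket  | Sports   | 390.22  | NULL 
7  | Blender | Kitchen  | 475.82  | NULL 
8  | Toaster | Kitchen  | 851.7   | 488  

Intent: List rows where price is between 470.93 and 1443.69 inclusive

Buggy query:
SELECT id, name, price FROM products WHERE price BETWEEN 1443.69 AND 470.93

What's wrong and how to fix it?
Bug: BETWEEN expects the lower bound first; with 1443.69 AND 470.93 the range is empty

Fix: Swap the bounds so the smaller value comes first

Corrected query:
SELECT id, name, price FROM products WHERE price BETWEEN 470.93 AND 1443.69

Result:
id | name    | price  
---+---------+--------
1  | Rope    | 697.36 
3  | Helmet  | 1021.93
4  | Kettle  | 1219.93
7  | Blender | 475.82 
8  | Toaster | 851.7  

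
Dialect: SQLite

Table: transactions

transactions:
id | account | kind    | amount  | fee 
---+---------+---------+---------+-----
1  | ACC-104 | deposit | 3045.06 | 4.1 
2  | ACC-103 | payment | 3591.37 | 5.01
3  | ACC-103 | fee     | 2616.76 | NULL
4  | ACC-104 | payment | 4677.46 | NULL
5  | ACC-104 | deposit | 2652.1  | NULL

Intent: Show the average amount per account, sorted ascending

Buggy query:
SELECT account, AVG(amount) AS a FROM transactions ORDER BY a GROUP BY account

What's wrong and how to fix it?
Bug: GROUP BY must precede ORDER BY

Fix: Move ORDER BY to the end, after GROUP BY

Corrected query:
SELECT account, AVG(amount) AS a FROM transactions GROUP BY account ORDER BY a

Result:
account | a          
--------+------------
ACC-103 | 3104.065   
ACC-104 | 3458.206667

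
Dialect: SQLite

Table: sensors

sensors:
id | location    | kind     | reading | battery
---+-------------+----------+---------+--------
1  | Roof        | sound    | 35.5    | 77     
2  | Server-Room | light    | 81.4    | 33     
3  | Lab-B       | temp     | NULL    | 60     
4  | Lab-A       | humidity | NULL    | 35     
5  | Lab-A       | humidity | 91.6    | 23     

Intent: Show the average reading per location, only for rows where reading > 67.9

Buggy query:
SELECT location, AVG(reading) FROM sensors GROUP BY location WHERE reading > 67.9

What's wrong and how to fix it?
Bug: WHERE cannot follow GROUP BY

Fix: Place WHERE between FROM and GROUP BY

Corrected query:
SELECT location, AVG(reading) FROM sensors WHERE reading > 67.9 GROUP BY location

Result:
location    | AVG(reading)
------------+-------------
Lab-A       | 91.6        
Server-Room | 81.4        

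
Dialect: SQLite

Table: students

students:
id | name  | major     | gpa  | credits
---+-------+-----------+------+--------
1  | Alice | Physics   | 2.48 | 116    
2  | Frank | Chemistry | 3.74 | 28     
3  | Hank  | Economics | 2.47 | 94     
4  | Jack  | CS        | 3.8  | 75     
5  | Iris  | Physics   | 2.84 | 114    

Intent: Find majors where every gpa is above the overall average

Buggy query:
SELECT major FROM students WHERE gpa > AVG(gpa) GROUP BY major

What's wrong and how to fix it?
Bug: AVG() is an aggregate; it can't sit directly in WHERE

Fix: Compute the overall average in a scalar subquery and compare each group's MIN against it in HAVING

Corrected query:
SELECT major FROM students GROUP BY major HAVING MIN(gpa) > (SELECT AVG(gpa) FROM students)

Result:
major    
---------
CS       
Chemistry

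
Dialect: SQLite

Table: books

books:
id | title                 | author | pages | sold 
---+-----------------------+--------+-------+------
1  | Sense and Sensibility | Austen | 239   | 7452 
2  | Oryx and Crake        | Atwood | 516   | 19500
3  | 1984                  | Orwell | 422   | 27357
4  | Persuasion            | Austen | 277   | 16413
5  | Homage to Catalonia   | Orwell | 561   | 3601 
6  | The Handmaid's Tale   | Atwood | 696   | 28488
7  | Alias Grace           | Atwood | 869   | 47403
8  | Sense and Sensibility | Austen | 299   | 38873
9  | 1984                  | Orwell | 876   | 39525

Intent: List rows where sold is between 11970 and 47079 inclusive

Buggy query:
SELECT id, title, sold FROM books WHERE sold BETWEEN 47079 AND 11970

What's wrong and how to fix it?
Bug: BETWEEN expects the lower bound first; with 47079 AND 11970 the range is empty

Fix: Swap the bounds so the smaller value comes first

Corrected query:
SELECT id, title, sold FROM books WHERE sold BETWEEN 11970 AND 47079

Result:
id | title                 | sold 
---+-----------------------+------
2  | Oryx and Crake        | 19500
3  | 1984                  | 27357
4  | Persuasion            | 16413
6  | The Handmaid's Tale   | 28488
8  | Sense and Sensibility | 38873
9  | 1984                  | 39525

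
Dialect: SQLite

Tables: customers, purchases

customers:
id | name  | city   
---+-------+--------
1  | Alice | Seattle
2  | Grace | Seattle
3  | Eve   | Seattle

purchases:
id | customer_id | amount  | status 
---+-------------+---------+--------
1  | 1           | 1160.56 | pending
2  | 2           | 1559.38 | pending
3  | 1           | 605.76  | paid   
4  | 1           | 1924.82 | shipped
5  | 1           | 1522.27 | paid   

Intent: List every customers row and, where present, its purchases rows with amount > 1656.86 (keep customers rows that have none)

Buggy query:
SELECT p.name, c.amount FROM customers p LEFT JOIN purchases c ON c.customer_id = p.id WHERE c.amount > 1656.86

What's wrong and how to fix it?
Bug: Filtering c.amount in WHERE discards the NULL rows produced by LEFT JOIN, turning it into an inner join

Fix: Put 'c.amount > 1656.86' in the JOIN's ON clause instead of WHERE

Corrected query:
SELECT p.name, c.amount FROM customers p LEFT JOIN purchases c ON c.customer_id = p.id AND c.amount > 1656.86

Result:
name  | amount 
------+--------
Alice | 1924.82
Grace | NULL   
Eve   | NULL   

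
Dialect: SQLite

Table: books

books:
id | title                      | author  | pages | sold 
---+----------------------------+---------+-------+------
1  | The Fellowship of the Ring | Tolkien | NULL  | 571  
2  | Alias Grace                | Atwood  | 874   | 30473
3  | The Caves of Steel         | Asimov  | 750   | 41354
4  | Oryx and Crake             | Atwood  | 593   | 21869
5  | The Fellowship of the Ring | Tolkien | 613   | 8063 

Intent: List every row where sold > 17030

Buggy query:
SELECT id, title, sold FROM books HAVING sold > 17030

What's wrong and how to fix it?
Bug: HAVING filters the output of aggregation, but this query has no GROUP BY and no aggregate functions, so SQLite rejects it (HAVING clause on a non-aggregate query); the condition here is per row

Fix: Replace HAVING with WHERE since the condition applies to individual rows

Corrected query:
SELECT id, title, sold FROM books WHERE sold > 17030

Result:
id | title              | sold 
---+--------------------+------
2  | Alias Grace        | 30473
3  | The Caves of Steel | 41354
4  | Oryx and Crake     | 21869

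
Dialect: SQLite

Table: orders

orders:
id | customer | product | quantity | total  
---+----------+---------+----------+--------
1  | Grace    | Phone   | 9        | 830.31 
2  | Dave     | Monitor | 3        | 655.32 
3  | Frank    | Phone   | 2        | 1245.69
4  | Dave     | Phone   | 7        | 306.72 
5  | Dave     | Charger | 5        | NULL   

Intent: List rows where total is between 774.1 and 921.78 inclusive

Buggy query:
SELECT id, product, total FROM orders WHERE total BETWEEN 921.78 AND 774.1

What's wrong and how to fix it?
Bug: BETWEEN expects the lower bound first; with 921.78 AND 774.1 the range is empty

Fix: Swap the bounds so the smaller value comes first

Corrected query:
SELECT id, product, total FROM orders WHERE total BETWEEN 774.1 AND 921.78

Result:
id | product | total 
---+---------+-------
1  | Phone   | 830.31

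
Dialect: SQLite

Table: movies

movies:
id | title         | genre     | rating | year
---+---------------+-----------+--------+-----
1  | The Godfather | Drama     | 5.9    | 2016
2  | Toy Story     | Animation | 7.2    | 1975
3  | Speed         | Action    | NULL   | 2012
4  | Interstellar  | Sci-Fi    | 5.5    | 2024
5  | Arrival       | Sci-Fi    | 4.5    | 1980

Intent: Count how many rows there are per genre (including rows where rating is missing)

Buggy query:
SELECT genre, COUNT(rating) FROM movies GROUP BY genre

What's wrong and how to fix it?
Bug: COUNT(rating) skips NULLs, so groups with missing rating are undercounted

Fix: Use COUNT(*) to count all rows regardless of NULL

Corrected query:
SELECT genre, COUNT(*) FROM movies GROUP BY genre

Result:
genre     | COUNT(*)
----------+---------
Action    | 1       
Animation | 1       
Drama     | 1       
Sci-Fi    | 2       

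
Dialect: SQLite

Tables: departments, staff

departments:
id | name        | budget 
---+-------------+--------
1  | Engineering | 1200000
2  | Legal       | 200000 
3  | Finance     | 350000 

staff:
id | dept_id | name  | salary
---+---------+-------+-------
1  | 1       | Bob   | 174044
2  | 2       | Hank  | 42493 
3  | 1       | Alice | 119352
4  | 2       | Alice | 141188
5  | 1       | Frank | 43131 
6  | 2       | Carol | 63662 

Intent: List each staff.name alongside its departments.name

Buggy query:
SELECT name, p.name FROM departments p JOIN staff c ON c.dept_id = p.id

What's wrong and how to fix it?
Bug: 'name' exists in both joined tables, so the database can't tell which one is meant

Fix: Qualify the column with its table alias (c.name)

Corrected query:
SELECT c.name, p.name FROM departments p JOIN staff c ON c.dept_id = p.id

Result:
name  | name       
------+------------
Bob   | Engineering
Hank  | Legal      
Alice | Engineering
Alice | Legal      
Frank | Engineering
Carol | Legal      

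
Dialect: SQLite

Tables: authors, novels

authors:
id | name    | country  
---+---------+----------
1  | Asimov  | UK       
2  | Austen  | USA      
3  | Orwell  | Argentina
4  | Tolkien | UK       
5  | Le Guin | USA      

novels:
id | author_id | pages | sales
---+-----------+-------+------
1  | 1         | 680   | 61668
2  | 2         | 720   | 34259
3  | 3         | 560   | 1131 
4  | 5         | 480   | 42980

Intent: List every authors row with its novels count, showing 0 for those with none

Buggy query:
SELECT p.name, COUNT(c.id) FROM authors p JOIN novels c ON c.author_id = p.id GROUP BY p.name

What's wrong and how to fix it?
Bug: INNER JOIN drops authors rows that have no matching novels rows

Fix: Switch to LEFT JOIN to retain unmatched parent rows

Corrected query:
SELECT p.name, COUNT(c.id) FROM authors p LEFT JOIN novels c ON c.author_id = p.id GROUP BY p.name

Result:
name    | COUNT(c.id)
--------+------------
Asimov  | 1          
Austen  | 1          
Le Guin | 1          
Orwell  | 1          
Tolkien | 0          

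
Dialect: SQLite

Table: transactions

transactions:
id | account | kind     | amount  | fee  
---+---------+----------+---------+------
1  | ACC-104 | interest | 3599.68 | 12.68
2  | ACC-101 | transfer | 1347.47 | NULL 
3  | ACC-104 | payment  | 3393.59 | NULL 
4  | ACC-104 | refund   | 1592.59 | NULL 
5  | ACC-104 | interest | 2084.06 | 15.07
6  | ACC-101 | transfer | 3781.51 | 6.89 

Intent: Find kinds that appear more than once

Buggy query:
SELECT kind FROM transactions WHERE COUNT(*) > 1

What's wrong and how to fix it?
Bug: WHERE can't reference COUNT(*); aggregates are computed after WHERE

Fix: Group first, then use HAVING for the count condition

Corrected query:
SELECT kind FROM transactions GROUP BY kind HAVING COUNT(*) > 1

Result:
kind    
--------
interest
transfer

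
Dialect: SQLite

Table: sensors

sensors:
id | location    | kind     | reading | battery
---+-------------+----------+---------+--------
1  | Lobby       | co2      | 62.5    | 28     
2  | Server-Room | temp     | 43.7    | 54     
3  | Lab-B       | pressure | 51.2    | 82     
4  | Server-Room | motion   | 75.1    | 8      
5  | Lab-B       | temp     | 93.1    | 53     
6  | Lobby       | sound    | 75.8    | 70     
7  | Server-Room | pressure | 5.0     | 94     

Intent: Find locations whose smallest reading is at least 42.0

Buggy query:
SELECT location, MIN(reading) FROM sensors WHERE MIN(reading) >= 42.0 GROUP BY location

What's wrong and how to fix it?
Bug: Aggregates like MIN are computed per group after WHERE runs

Fix: Replace WHERE with HAVING after the GROUP BY

Corrected query:
SELECT location, MIN(reading) FROM sensors GROUP BY location HAVING MIN(reading) >= 42.0

Result:
location | MIN(reading)
---------+-------------
Lab-B    | 51.2        
Lobby    | 62.5        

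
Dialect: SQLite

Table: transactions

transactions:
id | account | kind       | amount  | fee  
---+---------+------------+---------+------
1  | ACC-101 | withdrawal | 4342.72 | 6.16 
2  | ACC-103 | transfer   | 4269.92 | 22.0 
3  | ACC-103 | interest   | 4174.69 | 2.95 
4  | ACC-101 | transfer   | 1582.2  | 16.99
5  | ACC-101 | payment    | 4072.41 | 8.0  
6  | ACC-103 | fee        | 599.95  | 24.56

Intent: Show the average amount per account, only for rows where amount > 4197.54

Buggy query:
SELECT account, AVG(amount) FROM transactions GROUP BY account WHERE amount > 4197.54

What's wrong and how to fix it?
Bug: WHERE cannot follow GROUP BY

Fix: Move the WHERE clause before GROUP BY

Corrected query:
SELECT account, AVG(amount) FROM transactions WHERE amount > 4197.54 GROUP BY account

Result:
account | AVG(amount)
--------+------------
ACC-101 | 4342.72    
ACC-103 | 4269.92    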